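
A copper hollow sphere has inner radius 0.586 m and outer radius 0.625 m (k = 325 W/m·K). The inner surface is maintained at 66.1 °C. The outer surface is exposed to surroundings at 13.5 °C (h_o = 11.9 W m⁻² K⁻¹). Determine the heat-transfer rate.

Resistance network (inner→outer):
  R_copper = (1/0.586 − 1/0.625)/(4πk) = 0.1065/(4π·325) = 2.607×10^-5 K/W
  R_conv,out = 1/(4πr²h) = 1/(4π·0.625²·11.9) = 0.01712 K/W
ΣR = 2.607×10^-5 + 0.01712 = 0.01715 K/W
Q = ΔT/ΣR = (66.1 °C − 13.5 °C)/0.01715 = 3070 W

Q = 3070 W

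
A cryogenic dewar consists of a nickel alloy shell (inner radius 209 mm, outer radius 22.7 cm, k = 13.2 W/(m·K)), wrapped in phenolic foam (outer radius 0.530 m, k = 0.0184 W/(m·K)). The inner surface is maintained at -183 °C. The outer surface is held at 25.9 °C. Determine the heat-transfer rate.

Q = 19.2 W

Series thermal resistances, inner to outer:
  R_nickel alloy = (1/0.209 − 1/0.227)/(4πk) = 0.3794/(4π·13.2) = 0.002287 K/W
  R_phenolic foam = (1/0.227 − 1/0.530)/(4πk) = 2.518/(4π·0.0184) = 10.89 K/W
ΣR = 0.002287 + 10.89 = 10.89 K/W
Q = ΔT/ΣR = (-183 °C − 25.9 °C)/10.89 = -19.2 W
(Negative Q ⇒ heat flows inward; heat gain = 19.2 W.)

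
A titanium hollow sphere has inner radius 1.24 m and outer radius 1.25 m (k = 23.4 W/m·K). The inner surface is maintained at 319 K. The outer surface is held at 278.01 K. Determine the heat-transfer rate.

Q = 1870 kW

Q = 4πk·ΔT/(1/r₁ − 1/r₂) = 4π × 23.4 × 40.99 / (1/1.24 − 1/1.25) = 1.87×10^6 W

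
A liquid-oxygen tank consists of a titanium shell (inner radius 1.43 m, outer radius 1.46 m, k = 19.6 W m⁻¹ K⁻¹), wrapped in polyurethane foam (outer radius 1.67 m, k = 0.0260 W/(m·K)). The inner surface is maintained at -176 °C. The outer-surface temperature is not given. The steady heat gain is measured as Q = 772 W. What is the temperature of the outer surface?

Series resistances:
  R_titanium = (1/1.43 − 1/1.46)/(4πk) = 0.01437/(4π·19.6) = 5.834×10^-5 K/W
  R_polyurethane foam = (1/1.46 − 1/1.67)/(4πk) = 0.08613/(4π·0.0260) = 0.2636 K/W
ΣR = 0.2637 K/W
ΔT = Q·ΣR = 772 × 0.2637 = 203.6 K
Heat flows inward, so T_out = T_in + ΔT = -176 + 203.6 = 27.6 °C

T_out = 27.6 °C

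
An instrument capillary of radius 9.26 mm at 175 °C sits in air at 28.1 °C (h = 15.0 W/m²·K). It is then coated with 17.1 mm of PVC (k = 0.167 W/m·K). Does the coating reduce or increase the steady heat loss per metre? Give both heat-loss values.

reduces: 128 → 105 W/m

Critical radius for a cylinder: r_cr = k/h = 0.0111 m = 1.11 cm.
Outer radius after coating: r₂ = 0.00926 + 0.0171 = 0.02636 m.
r₁ < r_cr < r₂: heat loss rises to a maximum at r_cr then falls. Whether the coating helps depends on whether Q(r₂) has dropped back below Q(r₁).
Bare: R = 1/(2πr₁h) = 1.146 m·K/W; Q = 146.9/1.146 = 128 W/m.
Coated: R = R_cond + R_conv = 1.400 m·K/W; Q = 146.9/1.400 = 105 W/m.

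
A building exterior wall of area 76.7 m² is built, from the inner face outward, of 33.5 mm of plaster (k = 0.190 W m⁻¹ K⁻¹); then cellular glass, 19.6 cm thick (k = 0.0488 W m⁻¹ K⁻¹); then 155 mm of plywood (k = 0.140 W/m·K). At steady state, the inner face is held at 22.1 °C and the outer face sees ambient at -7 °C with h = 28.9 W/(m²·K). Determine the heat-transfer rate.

Q = 418 W

Series thermal resistances, inner to outer:
  R_plaster = L/(kA) = 0.0335/(0.190·76.7) = 0.002299 K/W
  R_cellular glass = L/(kA) = 0.196/(0.0488·76.7) = 0.05236 K/W
  R_plywood = L/(kA) = 0.155/(0.140·76.7) = 0.01443 K/W
  R_conv,out = 1/(hA) = 1/(28.9·76.7) = 4.511×10^-4 K/W
ΣR = 0.002299 + 0.05236 + 0.01443 + 4.511×10^-4 = 0.06954 K/W
Q = ΔT/ΣR = (22.1 °C − -7 °C)/0.06954 = 418 W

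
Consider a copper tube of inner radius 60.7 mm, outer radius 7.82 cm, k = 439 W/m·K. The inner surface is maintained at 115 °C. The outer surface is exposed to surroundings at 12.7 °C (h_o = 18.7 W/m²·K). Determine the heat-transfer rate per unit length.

Q' = 939 W/m

Series thermal resistances, inner to outer:
  R'_copper = ln(0.0782/0.0607)/(2πk) = 0.2533/(2π·439) = 9.184×10^-5 m·K/W
  R'_conv,out = 1/(2πr h) = 1/(2π·0.0782·18.7) = 0.1088 m·K/W
ΣR = 9.184×10^-5 + 0.1088 = 0.1089 m·K/W
Q' = ΔT/ΣR = (115 °C − 12.7 °C)/0.1089 = 939 W/m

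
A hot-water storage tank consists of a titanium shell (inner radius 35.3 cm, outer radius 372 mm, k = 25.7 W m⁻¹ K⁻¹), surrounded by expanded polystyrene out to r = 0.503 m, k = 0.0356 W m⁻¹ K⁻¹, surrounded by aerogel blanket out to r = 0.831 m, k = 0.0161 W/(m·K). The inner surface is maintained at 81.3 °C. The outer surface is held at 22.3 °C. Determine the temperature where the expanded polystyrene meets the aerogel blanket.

T = 64.3 °C

Treat each layer as a resistance in series:
  R_titanium = (1/0.353 − 1/0.372)/(4πk) = 0.1447/(4π·25.7) = 4.480×10^-4 K/W
  R_expanded polystyrene = (1/0.372 − 1/0.503)/(4πk) = 0.7001/(4π·0.0356) = 1.565 K/W
  R_aerogel blanket = (1/0.503 − 1/0.831)/(4πk) = 0.7847/(4π·0.0161) = 3.879 K/W
ΣR = 4.480×10^-4 + 1.565 + 3.879 = 5.444 K/W
Q = ΔT/ΣR = (81.3 °C − 22.3 °C)/5.444 = 10.84 W
From the inner boundary to the expanded polystyrene/aerogel blanket interface, ΣR_partial = 1.565 K/W.
T_interface = T_in − Q·ΣR_partial = 81.3 °C − (10.84)(1.565) = 64.3 °C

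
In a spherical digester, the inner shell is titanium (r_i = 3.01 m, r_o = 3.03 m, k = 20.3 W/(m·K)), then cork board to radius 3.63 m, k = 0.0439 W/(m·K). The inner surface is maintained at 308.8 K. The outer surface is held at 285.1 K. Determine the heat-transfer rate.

Q = 240 W

Treat each layer as a resistance in series:
  R_titanium = (1/3.01 − 1/3.03)/(4πk) = 0.002193/(4π·20.3) = 8.596×10^-6 K/W
  R_cork board = (1/3.03 − 1/3.63)/(4πk) = 0.05455/(4π·0.0439) = 0.09888 K/W
ΣR = 8.596×10^-6 + 0.09888 = 0.09889 K/W
Q = ΔT/ΣR = (308.8 K − 285.1 K)/0.09889 = 240 W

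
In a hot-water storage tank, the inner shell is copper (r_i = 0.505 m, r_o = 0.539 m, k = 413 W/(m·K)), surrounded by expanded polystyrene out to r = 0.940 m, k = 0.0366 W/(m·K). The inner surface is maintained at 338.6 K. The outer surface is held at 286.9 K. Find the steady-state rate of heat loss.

Q = 30.0 W

Resistance network (inner→outer):
  R_copper = (1/0.505 − 1/0.539)/(4πk) = 0.1249/(4π·413) = 2.407×10^-5 K/W
  R_expanded polystyrene = (1/0.539 − 1/0.940)/(4πk) = 0.7915/(4π·0.0366) = 1.721 K/W
ΣR = 2.407×10^-5 + 1.721 = 1.721 K/W
Q = ΔT/ΣR = (338.6 K − 286.9 K)/1.721 = 30.0 W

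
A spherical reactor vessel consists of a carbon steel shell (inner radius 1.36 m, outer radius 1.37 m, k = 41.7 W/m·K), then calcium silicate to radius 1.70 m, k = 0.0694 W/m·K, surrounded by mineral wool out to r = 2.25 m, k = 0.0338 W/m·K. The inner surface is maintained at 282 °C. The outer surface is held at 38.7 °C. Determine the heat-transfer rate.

Q = 486 W

Resistance network (inner→outer):
  R_carbon steel = (1/1.36 − 1/1.37)/(4πk) = 0.005367/(4π·41.7) = 1.024×10^-5 K/W
  R_calcium silicate = (1/1.37 − 1/1.70)/(4πk) = 0.1417/(4π·0.0694) = 0.1625 K/W
  R_mineral wool = (1/1.70 − 1/2.25)/(4πk) = 0.1438/(4π·0.0338) = 0.3385 K/W
ΣR = 1.024×10^-5 + 0.1625 + 0.3385 = 0.5010 K/W
Q = ΔT/ΣR = (282 °C − 38.7 °C)/0.5010 = 486 W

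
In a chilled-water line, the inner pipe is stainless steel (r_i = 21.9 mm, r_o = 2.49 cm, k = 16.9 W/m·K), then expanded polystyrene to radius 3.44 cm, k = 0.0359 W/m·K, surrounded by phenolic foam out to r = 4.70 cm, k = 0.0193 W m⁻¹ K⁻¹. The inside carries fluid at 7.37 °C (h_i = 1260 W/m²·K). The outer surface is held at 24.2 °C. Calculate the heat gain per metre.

Treat each layer as a resistance in series:
  R'_conv,in = 1/(2πr h) = 1/(2π·0.0219·1260) = 0.005768 m·K/W
  R'_stainless steel = ln(0.0249/0.0219)/(2πk) = 0.1284/(2π·16.9) = 0.001209 m·K/W
  R'_expanded polystyrene = ln(0.0344/0.0249)/(2πk) = 0.3232/(2π·0.0359) = 1.433 m·K/W
  R'_phenolic foam = ln(0.0470/0.0344)/(2πk) = 0.3121/(2π·0.0193) = 2.574 m·K/W
ΣR = 0.005768 + 0.001209 + 1.433 + 2.574 = 4.014 m·K/W
Q' = ΔT/ΣR = (7.37 °C − 24.2 °C)/4.014 = -4.19 W/m
(Negative Q' ⇒ heat flows inward; heat gain = 4.19 W/m.)

Q' = 4.19 W/m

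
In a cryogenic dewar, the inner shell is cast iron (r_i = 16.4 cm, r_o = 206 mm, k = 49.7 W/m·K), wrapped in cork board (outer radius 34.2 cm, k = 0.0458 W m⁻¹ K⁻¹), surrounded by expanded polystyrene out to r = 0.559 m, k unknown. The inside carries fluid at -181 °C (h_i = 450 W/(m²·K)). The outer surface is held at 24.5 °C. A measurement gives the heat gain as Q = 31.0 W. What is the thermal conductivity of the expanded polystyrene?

ΣR = ΔT/Q = |-181 − 24.5|/31.0 = 6.629 K/W
Known resistances:
  R_conv,in = 1/(4πr²h) = 1/(4π·0.164²·450) = 0.006575 K/W
  R_cast iron = (1/0.164 − 1/0.206)/(4πk) = 1.243/(4π·49.7) = 0.001991 K/W
  R_cork board = (1/0.206 − 1/0.342)/(4πk) = 1.930/(4π·0.0458) = 3.354 K/W
R_expanded polystyrene = ΣR − ΣR_known = 6.629 − 3.363 = 3.266 K/W
(1/r₁−1/r₂)/(4πk) = 3.266 ⇒ k = 1.135/(4π·3.266) = 0.0277 W/m·K

k = 0.0277 W/m·K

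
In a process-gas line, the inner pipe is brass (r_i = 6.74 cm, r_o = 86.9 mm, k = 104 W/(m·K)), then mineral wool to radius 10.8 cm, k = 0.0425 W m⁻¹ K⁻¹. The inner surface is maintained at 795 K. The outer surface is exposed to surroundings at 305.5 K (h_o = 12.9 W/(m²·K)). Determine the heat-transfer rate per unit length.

Q' = 527 W/m

Resistance network (inner→outer):
  R'_brass = ln(0.0869/0.0674)/(2πk) = 0.2541/(2π·104) = 3.889×10^-4 m·K/W
  R'_mineral wool = ln(0.108/0.0869)/(2πk) = 0.2174/(2π·0.0425) = 0.8140 m·K/W
  R'_conv,out = 1/(2πr h) = 1/(2π·0.108·12.9) = 0.1142 m·K/W
ΣR = 3.889×10^-4 + 0.8140 + 0.1142 = 0.9286 m·K/W
Q' = ΔT/ΣR = (795 K − 305.5 K)/0.9286 = 527 W/m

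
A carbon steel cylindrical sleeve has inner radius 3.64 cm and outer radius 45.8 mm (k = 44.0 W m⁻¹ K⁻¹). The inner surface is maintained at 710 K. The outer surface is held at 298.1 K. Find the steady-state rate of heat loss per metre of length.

Q' = 496 kW/m

Q' = 2πk·ΔT/ln(r₂/r₁) = 2π × 44.0 × 411.9 / ln(0.0458/0.0364) = 4.96×10^5 W/m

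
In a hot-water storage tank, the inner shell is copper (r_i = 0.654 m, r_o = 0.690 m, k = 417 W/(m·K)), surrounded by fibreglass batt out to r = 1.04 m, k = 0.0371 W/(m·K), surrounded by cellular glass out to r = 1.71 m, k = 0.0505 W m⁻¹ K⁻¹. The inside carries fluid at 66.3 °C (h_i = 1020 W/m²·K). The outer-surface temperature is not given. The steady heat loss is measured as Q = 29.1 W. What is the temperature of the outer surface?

Series resistances:
  R_conv,in = 1/(4πr²h) = 1/(4π·0.654²·1020) = 1.824×10^-4 K/W
  R_copper = (1/0.654 − 1/0.690)/(4πk) = 0.07978/(4π·417) = 1.522×10^-5 K/W
  R_fibreglass batt = (1/0.690 − 1/1.04)/(4πk) = 0.4877/(4π·0.0371) = 1.046 K/W
  R_cellular glass = (1/1.04 − 1/1.71)/(4πk) = 0.3767/(4π·0.0505) = 0.5937 K/W
ΣR = 1.640 K/W
ΔT = Q·ΣR = 29.1 × 1.640 = 47.72 K
Heat flows outward, so T_out = T_in − ΔT = 66.3 − 47.72 = 18.6 °C

T_out = 18.6 °C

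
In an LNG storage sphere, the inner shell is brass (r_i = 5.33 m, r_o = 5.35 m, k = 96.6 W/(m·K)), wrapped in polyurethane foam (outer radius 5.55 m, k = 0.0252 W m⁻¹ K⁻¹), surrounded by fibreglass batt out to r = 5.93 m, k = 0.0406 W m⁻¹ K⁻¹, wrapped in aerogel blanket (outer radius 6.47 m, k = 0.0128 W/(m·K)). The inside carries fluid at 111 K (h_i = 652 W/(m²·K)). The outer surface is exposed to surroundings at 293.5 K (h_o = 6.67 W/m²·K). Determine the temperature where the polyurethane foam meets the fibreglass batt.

Series thermal resistances, inner to outer:
  R_conv,in = 1/(4πr²h) = 1/(4π·5.33²·652) = 4.296×10^-6 K/W
  R_brass = (1/5.33 − 1/5.35)/(4πk) = 7.014×10^-4/(4π·96.6) = 5.778×10^-7 K/W
  R_polyurethane foam = (1/5.35 − 1/5.55)/(4πk) = 0.006736/(4π·0.0252) = 0.02127 K/W
  R_fibreglass batt = (1/5.55 − 1/5.93)/(4πk) = 0.01155/(4π·0.0406) = 0.02263 K/W
  R_aerogel blanket = (1/5.93 − 1/6.47)/(4πk) = 0.01407/(4π·0.0128) = 0.08750 K/W
  R_conv,out = 1/(4πr²h) = 1/(4π·6.47²·6.67) = 2.850×10^-4 K/W
ΣR = 4.296×10^-6 + 5.778×10^-7 + 0.02127 + 0.02263 + 0.08750 + 2.850×10^-4 = 0.1317 K/W
Q = ΔT/ΣR = (111 K − 293.5 K)/0.1317 = -1386 W
From the inner boundary to the polyurethane foam/fibreglass batt interface, ΣR_partial = 0.02127 K/W.
T_interface = T_in − Q·ΣR_partial = 111 K − (-1386)(0.02127) = 140 K

T = 140 K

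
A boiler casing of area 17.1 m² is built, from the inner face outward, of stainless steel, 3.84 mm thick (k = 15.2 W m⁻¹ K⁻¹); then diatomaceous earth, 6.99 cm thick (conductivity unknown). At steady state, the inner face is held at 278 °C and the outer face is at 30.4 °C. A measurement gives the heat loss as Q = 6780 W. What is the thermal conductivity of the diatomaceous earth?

k = 0.112 W/m·K

ΣR = ΔT/Q = |278 − 30.4|/6780 = 0.03652 K/W
Known resistances:
  R_stainless steel = L/(kA) = 0.00384/(15.2·17.1) = 1.477×10^-5 K/W
R_diatomaceous earth = ΣR − ΣR_known = 0.03652 − 1.477×10^-5 = 0.03651 K/W
L/(kA) = 0.03651 ⇒ k = 0.0699/(0.03651·17.1) = 0.112 W/m·K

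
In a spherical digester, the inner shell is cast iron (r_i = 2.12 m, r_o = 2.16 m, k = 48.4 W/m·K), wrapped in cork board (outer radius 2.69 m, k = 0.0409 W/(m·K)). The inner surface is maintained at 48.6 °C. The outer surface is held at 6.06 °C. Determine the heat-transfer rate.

Series thermal resistances, inner to outer:
  R_cast iron = (1/2.12 − 1/2.16)/(4πk) = 0.008735/(4π·48.4) = 1.436×10^-5 K/W
  R_cork board = (1/2.16 − 1/2.69)/(4πk) = 0.09122/(4π·0.0409) = 0.1775 K/W
ΣR = 1.436×10^-5 + 0.1775 = 0.1775 K/W
Q = ΔT/ΣR = (48.6 °C − 6.06 °C)/0.1775 = 240 W

Q = 240 W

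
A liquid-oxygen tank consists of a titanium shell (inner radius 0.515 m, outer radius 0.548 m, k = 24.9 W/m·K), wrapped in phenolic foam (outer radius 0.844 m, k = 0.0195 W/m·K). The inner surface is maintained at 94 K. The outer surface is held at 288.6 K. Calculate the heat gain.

Q = 74.5 W

Resistance network (inner→outer):
  R_titanium = (1/0.515 − 1/0.548)/(4πk) = 0.1169/(4π·24.9) = 3.737×10^-4 K/W
  R_phenolic foam = (1/0.548 − 1/0.844)/(4πk) = 0.6400/(4π·0.0195) = 2.612 K/W
ΣR = 3.737×10^-4 + 2.612 = 2.612 K/W
Q = ΔT/ΣR = (94 K − 288.6 K)/2.612 = -74.5 W
(Negative Q ⇒ heat flows inward; heat gain = 74.5 W.)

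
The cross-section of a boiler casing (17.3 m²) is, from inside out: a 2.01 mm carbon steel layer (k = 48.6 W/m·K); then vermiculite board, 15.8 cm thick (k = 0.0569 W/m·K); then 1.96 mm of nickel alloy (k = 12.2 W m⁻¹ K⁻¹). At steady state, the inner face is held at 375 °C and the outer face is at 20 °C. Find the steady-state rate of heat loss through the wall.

Q = 2210 W

Resistance network (inner→outer):
  R_carbon steel = L/(kA) = 0.00201/(48.6·17.3) = 2.391×10^-6 K/W
  R_vermiculite board = L/(kA) = 0.158/(0.0569·17.3) = 0.1605 K/W
  R_nickel alloy = L/(kA) = 0.00196/(12.2·17.3) = 9.286×10^-6 K/W
ΣR = 2.391×10^-6 + 0.1605 + 9.286×10^-6 = 0.1605 K/W
Q = ΔT/ΣR = (375 °C − 20 °C)/0.1605 = 2210 W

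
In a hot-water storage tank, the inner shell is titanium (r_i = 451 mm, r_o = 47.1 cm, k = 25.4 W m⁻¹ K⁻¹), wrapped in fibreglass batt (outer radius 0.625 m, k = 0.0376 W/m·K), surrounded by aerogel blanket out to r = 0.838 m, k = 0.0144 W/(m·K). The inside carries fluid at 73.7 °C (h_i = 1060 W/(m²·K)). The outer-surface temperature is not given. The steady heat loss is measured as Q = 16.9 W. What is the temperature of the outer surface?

Series resistances:
  R_conv,in = 1/(4πr²h) = 1/(4π·0.451²·1060) = 3.691×10^-4 K/W
  R_titanium = (1/0.451 − 1/0.471)/(4πk) = 0.09415/(4π·25.4) = 2.950×10^-4 K/W
  R_fibreglass batt = (1/0.471 − 1/0.625)/(4πk) = 0.5231/(4π·0.0376) = 1.107 K/W
  R_aerogel blanket = (1/0.625 − 1/0.838)/(4πk) = 0.4067/(4π·0.0144) = 2.247 K/W
ΣR = 3.355 K/W
ΔT = Q·ΣR = 16.9 × 3.355 = 56.70 K
Heat flows outward, so T_out = T_in − ΔT = 73.7 − 56.70 = 17.0 °C

T_out = 17.0 °C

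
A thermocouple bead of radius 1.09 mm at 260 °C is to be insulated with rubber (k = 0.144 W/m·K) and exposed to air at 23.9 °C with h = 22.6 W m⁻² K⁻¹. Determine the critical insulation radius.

For a sphere, r_cr = 2k_ins/h = 2·0.144/22.6 = 0.0127 m = 1.27 cm

r_cr = 1.27 cm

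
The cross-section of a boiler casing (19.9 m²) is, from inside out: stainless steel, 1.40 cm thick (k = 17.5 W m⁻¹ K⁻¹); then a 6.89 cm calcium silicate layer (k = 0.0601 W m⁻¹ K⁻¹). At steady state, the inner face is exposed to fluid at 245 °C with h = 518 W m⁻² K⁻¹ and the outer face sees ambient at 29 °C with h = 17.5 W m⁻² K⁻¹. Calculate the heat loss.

Treat each layer as a resistance in series:
  R_conv,in = 1/(hA) = 1/(518·19.9) = 9.701×10^-5 K/W
  R_stainless steel = L/(kA) = 0.0140/(17.5·19.9) = 4.020×10^-5 K/W
  R_calcium silicate = L/(kA) = 0.0689/(0.0601·19.9) = 0.05761 K/W
  R_conv,out = 1/(hA) = 1/(17.5·19.9) = 0.002872 K/W
ΣR = 9.701×10^-5 + 4.020×10^-5 + 0.05761 + 0.002872 = 0.06062 K/W
Q = ΔT/ΣR = (245 °C − 29 °C)/0.06062 = 3560 W

Q = 3.56 kW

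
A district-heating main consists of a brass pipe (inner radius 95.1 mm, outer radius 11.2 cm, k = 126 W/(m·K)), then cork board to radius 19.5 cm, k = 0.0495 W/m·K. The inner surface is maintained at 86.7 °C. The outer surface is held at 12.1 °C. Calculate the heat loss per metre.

Resistance network (inner→outer):
  R'_brass = ln(0.112/0.0951)/(2πk) = 0.1636/(2π·126) = 2.066×10^-4 m·K/W
  R'_cork board = ln(0.195/0.112)/(2πk) = 0.5545/(2π·0.0495) = 1.783 m·K/W
ΣR = 2.066×10^-4 + 1.783 = 1.783 m·K/W
Q' = ΔT/ΣR = (86.7 °C − 12.1 °C)/1.783 = 41.8 W/m

Q' = 41.8 W/m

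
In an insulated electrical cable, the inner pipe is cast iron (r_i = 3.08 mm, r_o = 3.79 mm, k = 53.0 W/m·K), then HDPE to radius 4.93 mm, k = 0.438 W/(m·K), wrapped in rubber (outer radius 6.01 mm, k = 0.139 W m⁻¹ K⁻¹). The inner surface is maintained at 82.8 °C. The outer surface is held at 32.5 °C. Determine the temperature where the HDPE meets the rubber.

Treat each layer as a resistance in series:
  R'_cast iron = ln(0.00379/0.00308)/(2πk) = 0.2074/(2π·53.0) = 6.229×10^-4 m·K/W
  R'_HDPE = ln(0.00493/0.00379)/(2πk) = 0.2630/(2π·0.438) = 0.09556 m·K/W
  R'_rubber = ln(0.00601/0.00493)/(2πk) = 0.1981/(2π·0.139) = 0.2268 m·K/W
ΣR = 6.229×10^-4 + 0.09556 + 0.2268 = 0.3230 m·K/W
Q' = ΔT/ΣR = (82.8 °C − 32.5 °C)/0.3230 = 155.7 W/m
From the inner boundary to the HDPE/rubber interface, ΣR_partial = 0.09618 m·K/W.
T_interface = T_in − Q'·ΣR_partial = 82.8 °C − (155.7)(0.09618) = 67.8 °C

T = 67.8 °C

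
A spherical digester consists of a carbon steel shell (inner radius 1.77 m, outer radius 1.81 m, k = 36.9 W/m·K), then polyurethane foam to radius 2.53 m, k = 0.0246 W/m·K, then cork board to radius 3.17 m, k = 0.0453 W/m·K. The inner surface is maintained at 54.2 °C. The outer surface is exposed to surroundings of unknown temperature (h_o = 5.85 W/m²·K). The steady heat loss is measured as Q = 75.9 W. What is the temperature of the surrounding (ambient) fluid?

T_out = 4.85 °C

Sum the resistances:
  R_carbon steel = (1/1.77 − 1/1.81)/(4πk) = 0.01249/(4π·36.9) = 2.693×10^-5 K/W
  R_polyurethane foam = (1/1.81 − 1/2.53)/(4πk) = 0.1572/(4π·0.0246) = 0.5086 K/W
  R_cork board = (1/2.53 − 1/3.17)/(4πk) = 0.07980/(4π·0.0453) = 0.1402 K/W
  R_conv,out = 1/(4πr²h) = 1/(4π·3.17²·5.85) = 0.001354 K/W
ΣR = 0.6502 K/W
ΔT = Q·ΣR = 75.9 × 0.6502 = 49.35 K
Heat flows outward, so T_out = T_in − ΔT = 54.2 − 49.35 = 4.85 °C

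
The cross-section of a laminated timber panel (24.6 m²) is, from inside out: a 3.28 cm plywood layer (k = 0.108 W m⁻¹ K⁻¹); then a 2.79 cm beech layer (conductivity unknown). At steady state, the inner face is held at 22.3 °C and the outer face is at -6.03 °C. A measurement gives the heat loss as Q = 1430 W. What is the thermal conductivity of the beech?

k = 0.152 W/m·K

ΣR = ΔT/Q = |22.3 − -6.03|/1430 = 0.01981 K/W
Known resistances:
  R_plywood = L/(kA) = 0.0328/(0.108·24.6) = 0.01235 K/W
R_beech = ΣR − ΣR_known = 0.01981 − 0.01235 = 0.007460 K/W
L/(kA) = 0.007460 ⇒ k = 0.0279/(0.007460·24.6) = 0.152 W/m·K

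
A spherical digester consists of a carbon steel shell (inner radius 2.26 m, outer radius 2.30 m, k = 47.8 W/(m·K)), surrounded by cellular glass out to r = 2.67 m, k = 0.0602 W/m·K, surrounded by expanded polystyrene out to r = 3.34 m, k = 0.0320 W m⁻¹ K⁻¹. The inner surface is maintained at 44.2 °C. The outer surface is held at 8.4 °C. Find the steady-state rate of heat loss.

Q = 134 W

Treat each layer as a resistance in series:
  R_carbon steel = (1/2.26 − 1/2.30)/(4πk) = 0.007695/(4π·47.8) = 1.281×10^-5 K/W
  R_cellular glass = (1/2.30 − 1/2.67)/(4πk) = 0.06025/(4π·0.0602) = 0.07964 K/W
  R_expanded polystyrene = (1/2.67 − 1/3.34)/(4πk) = 0.07513/(4π·0.0320) = 0.1868 K/W
ΣR = 1.281×10^-5 + 0.07964 + 0.1868 = 0.2665 K/W
Q = ΔT/ΣR = (44.2 °C − 8.4 °C)/0.2665 = 134 W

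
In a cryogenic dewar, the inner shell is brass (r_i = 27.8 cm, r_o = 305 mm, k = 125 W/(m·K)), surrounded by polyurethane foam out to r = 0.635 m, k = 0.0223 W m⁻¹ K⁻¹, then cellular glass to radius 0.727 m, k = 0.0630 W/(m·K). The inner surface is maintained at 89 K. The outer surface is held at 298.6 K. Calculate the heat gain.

Q = 33.1 W

Treat each layer as a resistance in series:
  R_brass = (1/0.278 − 1/0.305)/(4πk) = 0.3184/(4π·125) = 2.027×10^-4 K/W
  R_polyurethane foam = (1/0.305 − 1/0.635)/(4πk) = 1.704/(4π·0.0223) = 6.080 K/W
  R_cellular glass = (1/0.635 − 1/0.727)/(4πk) = 0.1993/(4π·0.0630) = 0.2517 K/W
ΣR = 2.027×10^-4 + 6.080 + 0.2517 = 6.332 K/W
Q = ΔT/ΣR = (89 K − 298.6 K)/6.332 = -33.1 W
(Negative Q ⇒ heat flows inward; heat gain = 33.1 W.)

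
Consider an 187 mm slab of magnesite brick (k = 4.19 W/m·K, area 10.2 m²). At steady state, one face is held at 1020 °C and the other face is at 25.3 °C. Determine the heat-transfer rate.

Q = kA·ΔT/L = 4.19 × 10.2 × |1020 °C − 25.3 °C| / 0.187 = 2.27×10^5 W

Q = 227 kW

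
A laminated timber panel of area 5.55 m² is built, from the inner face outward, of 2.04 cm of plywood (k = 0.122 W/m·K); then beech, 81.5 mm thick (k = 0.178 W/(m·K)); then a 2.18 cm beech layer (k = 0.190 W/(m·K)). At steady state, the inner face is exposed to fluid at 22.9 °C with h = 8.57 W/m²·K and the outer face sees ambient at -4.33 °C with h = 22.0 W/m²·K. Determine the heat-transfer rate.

Q = 168 W

Treat each layer as a resistance in series:
  R_conv,in = 1/(hA) = 1/(8.57·5.55) = 0.02102 K/W
  R_plywood = L/(kA) = 0.0204/(0.122·5.55) = 0.03013 K/W
  R_beech = L/(kA) = 0.0815/(0.178·5.55) = 0.08250 K/W
  R_beech = L/(kA) = 0.0218/(0.190·5.55) = 0.02067 K/W
  R_conv,out = 1/(hA) = 1/(22.0·5.55) = 0.008190 K/W
ΣR = 0.02102 + 0.03013 + 0.08250 + 0.02067 + 0.008190 = 0.1625 K/W
Q = ΔT/ΣR = (22.9 °C − -4.33 °C)/0.1625 = 168 W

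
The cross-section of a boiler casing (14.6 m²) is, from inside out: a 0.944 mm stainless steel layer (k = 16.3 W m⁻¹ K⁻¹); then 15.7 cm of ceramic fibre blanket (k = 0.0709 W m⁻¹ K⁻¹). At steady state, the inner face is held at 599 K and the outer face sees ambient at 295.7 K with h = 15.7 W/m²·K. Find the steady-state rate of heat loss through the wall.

Q = 1940 W

Resistance network (inner→outer):
  R_stainless steel = L/(kA) = 9.44×10^-4/(16.3·14.6) = 3.967×10^-6 K/W
  R_ceramic fibre blanket = L/(kA) = 0.157/(0.0709·14.6) = 0.1517 K/W
  R_conv,out = 1/(hA) = 1/(15.7·14.6) = 0.004363 K/W
ΣR = 3.967×10^-6 + 0.1517 + 0.004363 = 0.1561 K/W
Q = ΔT/ΣR = (599 K − 295.7 K)/0.1561 = 1940 W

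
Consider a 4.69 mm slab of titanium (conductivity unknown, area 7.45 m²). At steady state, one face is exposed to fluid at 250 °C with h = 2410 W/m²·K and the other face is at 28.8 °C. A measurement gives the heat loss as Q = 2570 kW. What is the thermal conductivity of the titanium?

ΣR = ΔT/Q = |250 − 28.8|/2.57×10^6 = 8.607×10^-5 K/W
Known resistances:
  R_conv,in = 1/(hA) = 1/(2410·7.45) = 5.570×10^-5 K/W
R_titanium = ΣR − ΣR_known = 8.607×10^-5 − 5.570×10^-5 = 3.037×10^-5 K/W
L/(kA) = 3.037×10^-5 ⇒ k = 0.00469/(3.037×10^-5·7.45) = 20.7 W/m·K

k = 20.7 W/m·K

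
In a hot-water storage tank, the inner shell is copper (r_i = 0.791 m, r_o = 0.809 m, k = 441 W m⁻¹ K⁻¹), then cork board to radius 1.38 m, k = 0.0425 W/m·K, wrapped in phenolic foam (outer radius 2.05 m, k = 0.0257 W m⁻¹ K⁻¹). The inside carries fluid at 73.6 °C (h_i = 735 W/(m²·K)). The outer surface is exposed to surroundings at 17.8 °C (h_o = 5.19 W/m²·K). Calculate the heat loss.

Treat each layer as a resistance in series:
  R_conv,in = 1/(4πr²h) = 1/(4π·0.791²·735) = 1.730×10^-4 K/W
  R_copper = (1/0.791 − 1/0.809)/(4πk) = 0.02813/(4π·441) = 5.076×10^-6 K/W
  R_cork board = (1/0.809 − 1/1.38)/(4πk) = 0.5115/(4π·0.0425) = 0.9577 K/W
  R_phenolic foam = (1/1.38 − 1/2.05)/(4πk) = 0.2368/(4π·0.0257) = 0.7333 K/W
  R_conv,out = 1/(4πr²h) = 1/(4π·2.05²·5.19) = 0.003649 K/W
ΣR = 1.730×10^-4 + 5.076×10^-6 + 0.9577 + 0.7333 + 0.003649 = 1.695 K/W
Q = ΔT/ΣR = (73.6 °C − 17.8 °C)/1.695 = 32.9 W

Q = 32.9 W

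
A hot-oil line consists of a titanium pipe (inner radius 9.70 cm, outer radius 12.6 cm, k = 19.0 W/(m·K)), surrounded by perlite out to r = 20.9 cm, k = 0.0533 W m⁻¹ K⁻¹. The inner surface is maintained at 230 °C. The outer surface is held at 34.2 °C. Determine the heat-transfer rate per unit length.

Series thermal resistances, inner to outer:
  R'_titanium = ln(0.126/0.0970)/(2πk) = 0.2616/(2π·19.0) = 0.002191 m·K/W
  R'_perlite = ln(0.209/0.126)/(2πk) = 0.5061/(2π·0.0533) = 1.511 m·K/W
ΣR = 0.002191 + 1.511 = 1.513 m·K/W
Q' = ΔT/ΣR = (230 °C − 34.2 °C)/1.513 = 129 W/m

Q' = 129 W/m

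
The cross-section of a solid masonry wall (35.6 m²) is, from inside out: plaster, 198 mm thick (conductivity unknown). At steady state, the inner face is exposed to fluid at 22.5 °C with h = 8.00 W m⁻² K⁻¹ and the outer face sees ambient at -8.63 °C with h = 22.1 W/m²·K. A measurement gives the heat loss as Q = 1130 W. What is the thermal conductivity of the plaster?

ΣR = ΔT/Q = |22.5 − -8.63|/1130 = 0.02755 K/W
Known resistances:
  R_conv,in = 1/(hA) = 1/(8.00·35.6) = 0.003511 K/W
  R_conv,out = 1/(hA) = 1/(22.1·35.6) = 0.001271 K/W
R_plaster = ΣR − ΣR_known = 0.02755 − 0.004782 = 0.02277 K/W
L/(kA) = 0.02277 ⇒ k = 0.198/(0.02277·35.6) = 0.244 W/m·K

k = 0.244 W/m·K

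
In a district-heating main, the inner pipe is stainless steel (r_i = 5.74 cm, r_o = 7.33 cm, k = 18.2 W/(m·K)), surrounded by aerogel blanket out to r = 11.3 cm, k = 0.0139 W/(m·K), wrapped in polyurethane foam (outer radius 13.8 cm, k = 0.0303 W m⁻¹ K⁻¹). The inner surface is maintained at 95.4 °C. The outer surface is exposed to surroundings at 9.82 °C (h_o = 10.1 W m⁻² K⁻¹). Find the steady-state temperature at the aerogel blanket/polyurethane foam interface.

Treat each layer as a resistance in series:
  R'_stainless steel = ln(0.0733/0.0574)/(2πk) = 0.2445/(2π·18.2) = 0.002138 m·K/W
  R'_aerogel blanket = ln(0.113/0.0733)/(2πk) = 0.4328/(2π·0.0139) = 4.956 m·K/W
  R'_polyurethane foam = ln(0.138/0.113)/(2πk) = 0.1999/(2π·0.0303) = 1.050 m·K/W
  R'_conv,out = 1/(2πr h) = 1/(2π·0.138·10.1) = 0.1142 m·K/W
ΣR = 0.002138 + 4.956 + 1.050 + 0.1142 = 6.122 m·K/W
Q' = ΔT/ΣR = (95.4 °C − 9.82 °C)/6.122 = 13.98 W/m
From the inner boundary to the aerogel blanket/polyurethane foam interface, ΣR_partial = 4.958 m·K/W.
T_interface = T_in − Q'·ΣR_partial = 95.4 °C − (13.98)(4.958) = 26.1 °C

T = 26.1 °C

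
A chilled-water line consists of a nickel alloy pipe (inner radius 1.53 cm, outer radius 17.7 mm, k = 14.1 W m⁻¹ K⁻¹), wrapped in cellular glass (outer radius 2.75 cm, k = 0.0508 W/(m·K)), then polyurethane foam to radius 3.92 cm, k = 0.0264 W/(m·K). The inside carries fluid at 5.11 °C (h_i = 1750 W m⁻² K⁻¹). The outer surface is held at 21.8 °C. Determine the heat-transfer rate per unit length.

Series thermal resistances, inner to outer:
  R'_conv,in = 1/(2πr h) = 1/(2π·0.0153·1750) = 0.005944 m·K/W
  R'_nickel alloy = ln(0.0177/0.0153)/(2πk) = 0.1457/(2π·14.1) = 0.001645 m·K/W
  R'_cellular glass = ln(0.0275/0.0177)/(2πk) = 0.4406/(2π·0.0508) = 1.380 m·K/W
  R'_polyurethane foam = ln(0.0392/0.0275)/(2πk) = 0.3545/(2π·0.0264) = 2.137 m·K/W
ΣR = 0.005944 + 0.001645 + 1.380 + 2.137 = 3.525 m·K/W
Q' = ΔT/ΣR = (5.11 °C − 21.8 °C)/3.525 = -4.73 W/m
(Negative Q' ⇒ heat flows inward; heat gain = 4.73 W/m.)

Q' = 4.73 W/m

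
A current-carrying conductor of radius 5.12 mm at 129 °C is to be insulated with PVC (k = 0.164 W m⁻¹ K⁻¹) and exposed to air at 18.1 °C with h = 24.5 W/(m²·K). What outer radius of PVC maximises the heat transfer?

r_cr = 0.669 cm

For a cylinder, r_cr = k_ins/h = 0.164/24.5 = 0.00669 m = 0.669 cm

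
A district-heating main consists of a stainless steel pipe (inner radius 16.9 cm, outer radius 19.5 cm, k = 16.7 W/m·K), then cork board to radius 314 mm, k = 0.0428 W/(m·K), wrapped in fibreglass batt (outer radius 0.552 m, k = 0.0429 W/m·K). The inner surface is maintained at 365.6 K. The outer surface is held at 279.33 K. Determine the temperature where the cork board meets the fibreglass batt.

T = 326.0 K

Treat each layer as a resistance in series:
  R'_stainless steel = ln(0.195/0.169)/(2πk) = 0.1431/(2π·16.7) = 0.001364 m·K/W
  R'_cork board = ln(0.314/0.195)/(2πk) = 0.4764/(2π·0.0428) = 1.772 m·K/W
  R'_fibreglass batt = ln(0.552/0.314)/(2πk) = 0.5642/(2π·0.0429) = 2.093 m·K/W
ΣR = 0.001364 + 1.772 + 2.093 = 3.866 m·K/W
Q' = ΔT/ΣR = (365.6 K − 279.33 K)/3.866 = 22.32 W/m
From the inner boundary to the cork board/fibreglass batt interface, ΣR_partial = 1.773 m·K/W.
T_interface = T_in − Q'·ΣR_partial = 365.6 K − (22.32)(1.773) = 326.0 K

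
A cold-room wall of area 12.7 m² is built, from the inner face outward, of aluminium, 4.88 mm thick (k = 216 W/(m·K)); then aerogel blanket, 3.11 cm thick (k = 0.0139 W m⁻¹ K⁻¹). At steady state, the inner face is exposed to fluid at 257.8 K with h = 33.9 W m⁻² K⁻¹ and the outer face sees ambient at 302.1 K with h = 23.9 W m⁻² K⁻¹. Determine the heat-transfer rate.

Q = 244 W

Series thermal resistances, inner to outer:
  R_conv,in = 1/(hA) = 1/(33.9·12.7) = 0.002323 K/W
  R_aluminium = L/(kA) = 0.00488/(216·12.7) = 1.779×10^-6 K/W
  R_aerogel blanket = L/(kA) = 0.0311/(0.0139·12.7) = 0.1762 K/W
  R_conv,out = 1/(hA) = 1/(23.9·12.7) = 0.003295 K/W
ΣR = 0.002323 + 1.779×10^-6 + 0.1762 + 0.003295 = 0.1818 K/W
Q = ΔT/ΣR = (257.8 K − 302.1 K)/0.1818 = -244 W
(Negative Q ⇒ heat flows inward; heat gain = 244 W.)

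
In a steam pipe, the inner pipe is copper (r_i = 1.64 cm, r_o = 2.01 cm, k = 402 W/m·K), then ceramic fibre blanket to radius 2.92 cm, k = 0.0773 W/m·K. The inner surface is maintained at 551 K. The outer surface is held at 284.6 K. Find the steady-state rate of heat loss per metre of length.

Q' = 346 W/m

Treat each layer as a resistance in series:
  R'_copper = ln(0.0201/0.0164)/(2πk) = 0.2034/(2π·402) = 8.054×10^-5 m·K/W
  R'_ceramic fibre blanket = ln(0.0292/0.0201)/(2πk) = 0.3734/(2π·0.0773) = 0.7689 m·K/W
ΣR = 8.054×10^-5 + 0.7689 = 0.7690 m·K/W
Q' = ΔT/ΣR = (551 K − 284.6 K)/0.7690 = 346 W/m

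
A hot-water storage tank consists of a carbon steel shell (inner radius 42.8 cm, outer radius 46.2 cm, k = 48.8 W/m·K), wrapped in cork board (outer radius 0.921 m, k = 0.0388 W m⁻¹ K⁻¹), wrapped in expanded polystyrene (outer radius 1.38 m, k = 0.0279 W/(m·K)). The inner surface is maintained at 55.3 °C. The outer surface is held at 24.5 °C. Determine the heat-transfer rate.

Q = 9.50 W

Treat each layer as a resistance in series:
  R_carbon steel = (1/0.428 − 1/0.462)/(4πk) = 0.1719/(4π·48.8) = 2.804×10^-4 K/W
  R_cork board = (1/0.462 − 1/0.921)/(4πk) = 1.079/(4π·0.0388) = 2.212 K/W
  R_expanded polystyrene = (1/0.921 − 1/1.38)/(4πk) = 0.3611/(4π·0.0279) = 1.030 K/W
ΣR = 2.804×10^-4 + 2.212 + 1.030 = 3.242 K/W
Q = ΔT/ΣR = (55.3 °C − 24.5 °C)/3.242 = 9.50 W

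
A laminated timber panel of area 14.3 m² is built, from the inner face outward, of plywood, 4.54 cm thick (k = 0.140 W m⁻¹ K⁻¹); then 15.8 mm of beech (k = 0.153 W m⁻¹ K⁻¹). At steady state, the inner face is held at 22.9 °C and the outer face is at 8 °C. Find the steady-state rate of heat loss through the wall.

Series thermal resistances, inner to outer:
  R_plywood = L/(kA) = 0.0454/(0.140·14.3) = 0.02268 K/W
  R_beech = L/(kA) = 0.0158/(0.153·14.3) = 0.007222 K/W
ΣR = 0.02268 + 0.007222 = 0.02990 K/W
Q = ΔT/ΣR = (22.9 °C − 8 °C)/0.02990 = 498 W

Q = 498 W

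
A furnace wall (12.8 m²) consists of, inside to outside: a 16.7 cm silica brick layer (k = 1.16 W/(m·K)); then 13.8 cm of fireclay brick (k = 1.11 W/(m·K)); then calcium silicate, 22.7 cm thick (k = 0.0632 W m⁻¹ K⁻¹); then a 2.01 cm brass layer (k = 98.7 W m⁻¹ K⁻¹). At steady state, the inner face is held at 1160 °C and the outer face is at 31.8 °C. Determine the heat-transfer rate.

Treat each layer as a resistance in series:
  R_silica brick = L/(kA) = 0.167/(1.16·12.8) = 0.01125 K/W
  R_fireclay brick = L/(kA) = 0.138/(1.11·12.8) = 0.009713 K/W
  R_calcium silicate = L/(kA) = 0.227/(0.0632·12.8) = 0.2806 K/W
  R_brass = L/(kA) = 0.0201/(98.7·12.8) = 1.591×10^-5 K/W
ΣR = 0.01125 + 0.009713 + 0.2806 + 1.591×10^-5 = 0.3016 K/W
Q = ΔT/ΣR = (1160 °C − 31.8 °C)/0.3016 = 3740 W

Q = 3.74 kW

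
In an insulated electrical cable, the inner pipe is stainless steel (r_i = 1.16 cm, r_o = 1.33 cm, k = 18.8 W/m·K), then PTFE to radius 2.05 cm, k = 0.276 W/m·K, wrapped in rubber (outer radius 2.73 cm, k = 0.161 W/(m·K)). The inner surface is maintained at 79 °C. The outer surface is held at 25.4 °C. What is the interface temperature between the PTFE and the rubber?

Treat each layer as a resistance in series:
  R'_stainless steel = ln(0.0133/0.0116)/(2πk) = 0.1368/(2π·18.8) = 0.001158 m·K/W
  R'_PTFE = ln(0.0205/0.0133)/(2πk) = 0.4327/(2π·0.276) = 0.2495 m·K/W
  R'_rubber = ln(0.0273/0.0205)/(2πk) = 0.2865/(2π·0.161) = 0.2832 m·K/W
ΣR = 0.001158 + 0.2495 + 0.2832 = 0.5339 m·K/W
Q' = ΔT/ΣR = (79 °C − 25.4 °C)/0.5339 = 100.4 W/m
From the inner boundary to the PTFE/rubber interface, ΣR_partial = 0.2507 m·K/W.
T_interface = T_in − Q'·ΣR_partial = 79 °C − (100.4)(0.2507) = 53.8 °C

T = 53.8 °C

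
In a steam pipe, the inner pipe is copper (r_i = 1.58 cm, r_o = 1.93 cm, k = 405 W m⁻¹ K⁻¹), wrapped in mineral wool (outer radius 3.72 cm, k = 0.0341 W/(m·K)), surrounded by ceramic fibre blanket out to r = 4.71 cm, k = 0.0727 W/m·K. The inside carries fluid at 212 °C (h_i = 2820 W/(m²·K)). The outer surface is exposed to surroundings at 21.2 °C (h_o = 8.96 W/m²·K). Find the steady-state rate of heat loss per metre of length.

Q' = 48.2 W/m

Resistance network (inner→outer):
  R'_conv,in = 1/(2πr h) = 1/(2π·0.0158·2820) = 0.003572 m·K/W
  R'_copper = ln(0.0193/0.0158)/(2πk) = 0.2001/(2π·405) = 7.863×10^-5 m·K/W
  R'_mineral wool = ln(0.0372/0.0193)/(2πk) = 0.6562/(2π·0.0341) = 3.063 m·K/W
  R'_ceramic fibre blanket = ln(0.0471/0.0372)/(2πk) = 0.2360/(2π·0.0727) = 0.5166 m·K/W
  R'_conv,out = 1/(2πr h) = 1/(2π·0.0471·8.96) = 0.3771 m·K/W
ΣR = 0.003572 + 7.863×10^-5 + 3.063 + 0.5166 + 0.3771 = 3.960 m·K/W
Q' = ΔT/ΣR = (212 °C − 21.2 °C)/3.960 = 48.2 W/m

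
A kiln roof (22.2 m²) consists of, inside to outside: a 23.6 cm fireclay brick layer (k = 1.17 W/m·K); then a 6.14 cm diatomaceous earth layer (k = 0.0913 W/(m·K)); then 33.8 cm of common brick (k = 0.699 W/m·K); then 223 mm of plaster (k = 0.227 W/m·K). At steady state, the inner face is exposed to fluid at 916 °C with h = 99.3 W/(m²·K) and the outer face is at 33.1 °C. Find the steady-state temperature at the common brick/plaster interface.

Resistance network (inner→outer):
  R_conv,in = 1/(hA) = 1/(99.3·22.2) = 4.536×10^-4 K/W
  R_fireclay brick = L/(kA) = 0.236/(1.17·22.2) = 0.009086 K/W
  R_diatomaceous earth = L/(kA) = 0.0614/(0.0913·22.2) = 0.03029 K/W
  R_common brick = L/(kA) = 0.338/(0.699·22.2) = 0.02178 K/W
  R_plaster = L/(kA) = 0.223/(0.227·22.2) = 0.04425 K/W
ΣR = 4.536×10^-4 + 0.009086 + 0.03029 + 0.02178 + 0.04425 = 0.1059 K/W
Q = ΔT/ΣR = (916 °C − 33.1 °C)/0.1059 = 8337 W
From the inner boundary to the common brick/plaster interface, ΣR_partial = 0.06161 K/W.
T_interface = T_in − Q·ΣR_partial = 916 °C − (8337)(0.06161) = 402 °C

T = 402 °C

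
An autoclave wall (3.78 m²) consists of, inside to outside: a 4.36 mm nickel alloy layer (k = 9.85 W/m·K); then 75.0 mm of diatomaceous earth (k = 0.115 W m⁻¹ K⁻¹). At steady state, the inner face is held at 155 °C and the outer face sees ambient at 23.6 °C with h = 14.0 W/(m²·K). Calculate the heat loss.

Q = 686 W

Series thermal resistances, inner to outer:
  R_nickel alloy = L/(kA) = 0.00436/(9.85·3.78) = 1.171×10^-4 K/W
  R_diatomaceous earth = L/(kA) = 0.0750/(0.115·3.78) = 0.1725 K/W
  R_conv,out = 1/(hA) = 1/(14.0·3.78) = 0.01890 K/W
ΣR = 1.171×10^-4 + 0.1725 + 0.01890 = 0.1915 K/W
Q = ΔT/ΣR = (155 °C − 23.6 °C)/0.1915 = 686 W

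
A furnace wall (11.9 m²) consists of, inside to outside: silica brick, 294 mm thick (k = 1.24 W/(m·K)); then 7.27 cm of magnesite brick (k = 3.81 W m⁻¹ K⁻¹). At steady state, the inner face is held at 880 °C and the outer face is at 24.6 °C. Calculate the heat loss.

Q = 39700 W

Treat each layer as a resistance in series:
  R_silica brick = L/(kA) = 0.294/(1.24·11.9) = 0.01992 K/W
  R_magnesite brick = L/(kA) = 0.0727/(3.81·11.9) = 0.001603 K/W
ΣR = 0.01992 + 0.001603 = 0.02152 K/W
Q = ΔT/ΣR = (880 °C − 24.6 °C)/0.02152 = 39700 W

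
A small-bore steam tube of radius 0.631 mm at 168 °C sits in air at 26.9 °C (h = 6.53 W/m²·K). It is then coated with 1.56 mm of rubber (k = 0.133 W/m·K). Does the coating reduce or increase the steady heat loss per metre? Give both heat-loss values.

Critical radius for a cylinder: r_cr = k/h = 0.0204 m = 2.04 cm.
Outer radius after coating: r₂ = 6.31×10^-4 + 0.00156 = 0.002191 m.
Since r₁ < r_cr and r₂ ≤ r_cr, the coating moves toward the maximum at r_cr — heat loss rises.
Bare: R = 1/(2πr₁h) = 38.63 m·K/W; Q = 141.1/38.63 = 3.65 W/m.
Coated: R = R_cond + R_conv = 12.61 m·K/W; Q = 141.1/12.61 = 11.2 W/m.

increases: 3.65 → 11.2 W/m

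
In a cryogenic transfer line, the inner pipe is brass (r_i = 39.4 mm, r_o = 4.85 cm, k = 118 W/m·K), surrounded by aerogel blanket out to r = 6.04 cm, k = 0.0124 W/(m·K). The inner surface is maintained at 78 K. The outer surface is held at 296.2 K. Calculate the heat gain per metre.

Series thermal resistances, inner to outer:
  R'_brass = ln(0.0485/0.0394)/(2πk) = 0.2078/(2π·118) = 2.803×10^-4 m·K/W
  R'_aerogel blanket = ln(0.0604/0.0485)/(2πk) = 0.2194/(2π·0.0124) = 2.816 m·K/W
ΣR = 2.803×10^-4 + 2.816 = 2.816 m·K/W
Q' = ΔT/ΣR = (78 K − 296.2 K)/2.816 = -77.5 W/m
(Negative Q' ⇒ heat flows inward; heat gain = 77.5 W/m.)

Q' = 77.5 W/m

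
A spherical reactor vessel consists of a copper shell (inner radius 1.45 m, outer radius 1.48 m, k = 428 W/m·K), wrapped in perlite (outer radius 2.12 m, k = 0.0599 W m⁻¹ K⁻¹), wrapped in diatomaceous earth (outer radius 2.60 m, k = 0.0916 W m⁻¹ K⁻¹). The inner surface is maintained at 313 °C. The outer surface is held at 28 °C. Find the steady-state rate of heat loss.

Series thermal resistances, inner to outer:
  R_copper = (1/1.45 − 1/1.48)/(4πk) = 0.01398/(4π·428) = 2.599×10^-6 K/W
  R_perlite = (1/1.48 − 1/2.12)/(4πk) = 0.2040/(4π·0.0599) = 0.2710 K/W
  R_diatomaceous earth = (1/2.12 − 1/2.60)/(4πk) = 0.08708/(4π·0.0916) = 0.07565 K/W
ΣR = 2.599×10^-6 + 0.2710 + 0.07565 = 0.3467 K/W
Q = ΔT/ΣR = (313 °C − 28 °C)/0.3467 = 822 W

Q = 822 W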